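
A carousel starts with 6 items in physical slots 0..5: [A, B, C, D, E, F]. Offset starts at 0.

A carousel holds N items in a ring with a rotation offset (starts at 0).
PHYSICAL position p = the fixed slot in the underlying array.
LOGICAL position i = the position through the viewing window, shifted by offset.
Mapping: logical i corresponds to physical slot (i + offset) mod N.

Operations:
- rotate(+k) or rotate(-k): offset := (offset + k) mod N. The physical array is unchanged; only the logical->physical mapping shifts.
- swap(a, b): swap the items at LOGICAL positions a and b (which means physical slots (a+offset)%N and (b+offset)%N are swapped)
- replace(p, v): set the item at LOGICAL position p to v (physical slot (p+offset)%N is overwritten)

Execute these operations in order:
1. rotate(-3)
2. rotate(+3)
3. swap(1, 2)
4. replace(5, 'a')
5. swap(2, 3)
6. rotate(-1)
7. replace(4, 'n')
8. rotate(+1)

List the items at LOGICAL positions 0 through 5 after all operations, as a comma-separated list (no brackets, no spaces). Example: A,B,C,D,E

After op 1 (rotate(-3)): offset=3, physical=[A,B,C,D,E,F], logical=[D,E,F,A,B,C]
After op 2 (rotate(+3)): offset=0, physical=[A,B,C,D,E,F], logical=[A,B,C,D,E,F]
After op 3 (swap(1, 2)): offset=0, physical=[A,C,B,D,E,F], logical=[A,C,B,D,E,F]
After op 4 (replace(5, 'a')): offset=0, physical=[A,C,B,D,E,a], logical=[A,C,B,D,E,a]
After op 5 (swap(2, 3)): offset=0, physical=[A,C,D,B,E,a], logical=[A,C,D,B,E,a]
After op 6 (rotate(-1)): offset=5, physical=[A,C,D,B,E,a], logical=[a,A,C,D,B,E]
After op 7 (replace(4, 'n')): offset=5, physical=[A,C,D,n,E,a], logical=[a,A,C,D,n,E]
After op 8 (rotate(+1)): offset=0, physical=[A,C,D,n,E,a], logical=[A,C,D,n,E,a]

Answer: A,C,D,n,E,a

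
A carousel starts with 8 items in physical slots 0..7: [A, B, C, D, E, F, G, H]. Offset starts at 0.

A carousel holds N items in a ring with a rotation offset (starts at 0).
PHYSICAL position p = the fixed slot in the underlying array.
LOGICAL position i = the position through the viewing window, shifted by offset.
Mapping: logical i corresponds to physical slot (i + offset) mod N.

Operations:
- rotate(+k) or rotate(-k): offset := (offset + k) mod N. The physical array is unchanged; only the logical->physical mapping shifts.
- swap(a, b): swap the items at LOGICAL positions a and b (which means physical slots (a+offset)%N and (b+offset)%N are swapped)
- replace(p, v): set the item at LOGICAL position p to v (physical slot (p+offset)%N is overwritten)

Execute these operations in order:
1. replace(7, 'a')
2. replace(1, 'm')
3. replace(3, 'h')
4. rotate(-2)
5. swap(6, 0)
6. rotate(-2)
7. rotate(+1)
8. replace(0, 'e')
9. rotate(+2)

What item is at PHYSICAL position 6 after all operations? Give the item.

After op 1 (replace(7, 'a')): offset=0, physical=[A,B,C,D,E,F,G,a], logical=[A,B,C,D,E,F,G,a]
After op 2 (replace(1, 'm')): offset=0, physical=[A,m,C,D,E,F,G,a], logical=[A,m,C,D,E,F,G,a]
After op 3 (replace(3, 'h')): offset=0, physical=[A,m,C,h,E,F,G,a], logical=[A,m,C,h,E,F,G,a]
After op 4 (rotate(-2)): offset=6, physical=[A,m,C,h,E,F,G,a], logical=[G,a,A,m,C,h,E,F]
After op 5 (swap(6, 0)): offset=6, physical=[A,m,C,h,G,F,E,a], logical=[E,a,A,m,C,h,G,F]
After op 6 (rotate(-2)): offset=4, physical=[A,m,C,h,G,F,E,a], logical=[G,F,E,a,A,m,C,h]
After op 7 (rotate(+1)): offset=5, physical=[A,m,C,h,G,F,E,a], logical=[F,E,a,A,m,C,h,G]
After op 8 (replace(0, 'e')): offset=5, physical=[A,m,C,h,G,e,E,a], logical=[e,E,a,A,m,C,h,G]
After op 9 (rotate(+2)): offset=7, physical=[A,m,C,h,G,e,E,a], logical=[a,A,m,C,h,G,e,E]

Answer: E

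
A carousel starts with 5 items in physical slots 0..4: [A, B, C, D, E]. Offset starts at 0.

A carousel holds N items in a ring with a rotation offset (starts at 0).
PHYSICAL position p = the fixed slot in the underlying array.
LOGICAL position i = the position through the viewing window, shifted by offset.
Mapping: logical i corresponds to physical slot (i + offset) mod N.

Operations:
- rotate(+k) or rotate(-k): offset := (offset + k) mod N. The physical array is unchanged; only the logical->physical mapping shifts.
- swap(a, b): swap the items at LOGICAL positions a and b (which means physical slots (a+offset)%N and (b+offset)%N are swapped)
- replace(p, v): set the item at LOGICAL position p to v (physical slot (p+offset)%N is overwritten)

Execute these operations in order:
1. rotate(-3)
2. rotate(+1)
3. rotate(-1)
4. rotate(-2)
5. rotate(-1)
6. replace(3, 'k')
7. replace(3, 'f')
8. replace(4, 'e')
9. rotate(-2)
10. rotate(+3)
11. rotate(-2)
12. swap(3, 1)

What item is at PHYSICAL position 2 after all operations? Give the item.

Answer: f

Derivation:
After op 1 (rotate(-3)): offset=2, physical=[A,B,C,D,E], logical=[C,D,E,A,B]
After op 2 (rotate(+1)): offset=3, physical=[A,B,C,D,E], logical=[D,E,A,B,C]
After op 3 (rotate(-1)): offset=2, physical=[A,B,C,D,E], logical=[C,D,E,A,B]
After op 4 (rotate(-2)): offset=0, physical=[A,B,C,D,E], logical=[A,B,C,D,E]
After op 5 (rotate(-1)): offset=4, physical=[A,B,C,D,E], logical=[E,A,B,C,D]
After op 6 (replace(3, 'k')): offset=4, physical=[A,B,k,D,E], logical=[E,A,B,k,D]
After op 7 (replace(3, 'f')): offset=4, physical=[A,B,f,D,E], logical=[E,A,B,f,D]
After op 8 (replace(4, 'e')): offset=4, physical=[A,B,f,e,E], logical=[E,A,B,f,e]
After op 9 (rotate(-2)): offset=2, physical=[A,B,f,e,E], logical=[f,e,E,A,B]
After op 10 (rotate(+3)): offset=0, physical=[A,B,f,e,E], logical=[A,B,f,e,E]
After op 11 (rotate(-2)): offset=3, physical=[A,B,f,e,E], logical=[e,E,A,B,f]
After op 12 (swap(3, 1)): offset=3, physical=[A,E,f,e,B], logical=[e,B,A,E,f]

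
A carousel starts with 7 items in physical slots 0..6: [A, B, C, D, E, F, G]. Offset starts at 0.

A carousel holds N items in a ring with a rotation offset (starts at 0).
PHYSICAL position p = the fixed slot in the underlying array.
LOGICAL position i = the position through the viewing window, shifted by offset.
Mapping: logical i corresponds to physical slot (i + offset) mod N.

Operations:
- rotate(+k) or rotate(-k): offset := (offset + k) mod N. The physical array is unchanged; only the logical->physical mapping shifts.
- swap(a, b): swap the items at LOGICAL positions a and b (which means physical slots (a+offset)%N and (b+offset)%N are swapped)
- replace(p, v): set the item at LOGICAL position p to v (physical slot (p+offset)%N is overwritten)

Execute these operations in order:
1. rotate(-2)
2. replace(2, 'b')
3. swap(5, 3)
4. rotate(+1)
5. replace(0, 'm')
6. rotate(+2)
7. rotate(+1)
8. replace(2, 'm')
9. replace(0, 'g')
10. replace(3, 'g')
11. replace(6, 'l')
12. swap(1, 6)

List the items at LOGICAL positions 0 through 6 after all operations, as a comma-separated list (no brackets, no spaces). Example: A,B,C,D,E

After op 1 (rotate(-2)): offset=5, physical=[A,B,C,D,E,F,G], logical=[F,G,A,B,C,D,E]
After op 2 (replace(2, 'b')): offset=5, physical=[b,B,C,D,E,F,G], logical=[F,G,b,B,C,D,E]
After op 3 (swap(5, 3)): offset=5, physical=[b,D,C,B,E,F,G], logical=[F,G,b,D,C,B,E]
After op 4 (rotate(+1)): offset=6, physical=[b,D,C,B,E,F,G], logical=[G,b,D,C,B,E,F]
After op 5 (replace(0, 'm')): offset=6, physical=[b,D,C,B,E,F,m], logical=[m,b,D,C,B,E,F]
After op 6 (rotate(+2)): offset=1, physical=[b,D,C,B,E,F,m], logical=[D,C,B,E,F,m,b]
After op 7 (rotate(+1)): offset=2, physical=[b,D,C,B,E,F,m], logical=[C,B,E,F,m,b,D]
After op 8 (replace(2, 'm')): offset=2, physical=[b,D,C,B,m,F,m], logical=[C,B,m,F,m,b,D]
After op 9 (replace(0, 'g')): offset=2, physical=[b,D,g,B,m,F,m], logical=[g,B,m,F,m,b,D]
After op 10 (replace(3, 'g')): offset=2, physical=[b,D,g,B,m,g,m], logical=[g,B,m,g,m,b,D]
After op 11 (replace(6, 'l')): offset=2, physical=[b,l,g,B,m,g,m], logical=[g,B,m,g,m,b,l]
After op 12 (swap(1, 6)): offset=2, physical=[b,B,g,l,m,g,m], logical=[g,l,m,g,m,b,B]

Answer: g,l,m,g,m,b,B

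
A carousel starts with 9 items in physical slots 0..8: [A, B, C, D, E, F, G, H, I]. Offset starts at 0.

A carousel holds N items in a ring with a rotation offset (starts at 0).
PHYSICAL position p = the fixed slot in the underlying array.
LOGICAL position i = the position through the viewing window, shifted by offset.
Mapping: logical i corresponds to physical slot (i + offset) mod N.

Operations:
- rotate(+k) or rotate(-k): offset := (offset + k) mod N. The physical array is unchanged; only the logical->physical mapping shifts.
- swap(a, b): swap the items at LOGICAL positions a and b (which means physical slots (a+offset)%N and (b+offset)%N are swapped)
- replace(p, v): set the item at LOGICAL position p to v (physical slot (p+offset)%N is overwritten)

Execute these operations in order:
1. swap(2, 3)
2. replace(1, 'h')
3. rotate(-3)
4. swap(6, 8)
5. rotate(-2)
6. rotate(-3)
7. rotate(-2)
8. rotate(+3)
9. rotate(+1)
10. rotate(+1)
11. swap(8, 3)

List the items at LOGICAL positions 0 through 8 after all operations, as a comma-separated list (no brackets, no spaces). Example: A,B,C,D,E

After op 1 (swap(2, 3)): offset=0, physical=[A,B,D,C,E,F,G,H,I], logical=[A,B,D,C,E,F,G,H,I]
After op 2 (replace(1, 'h')): offset=0, physical=[A,h,D,C,E,F,G,H,I], logical=[A,h,D,C,E,F,G,H,I]
After op 3 (rotate(-3)): offset=6, physical=[A,h,D,C,E,F,G,H,I], logical=[G,H,I,A,h,D,C,E,F]
After op 4 (swap(6, 8)): offset=6, physical=[A,h,D,F,E,C,G,H,I], logical=[G,H,I,A,h,D,F,E,C]
After op 5 (rotate(-2)): offset=4, physical=[A,h,D,F,E,C,G,H,I], logical=[E,C,G,H,I,A,h,D,F]
After op 6 (rotate(-3)): offset=1, physical=[A,h,D,F,E,C,G,H,I], logical=[h,D,F,E,C,G,H,I,A]
After op 7 (rotate(-2)): offset=8, physical=[A,h,D,F,E,C,G,H,I], logical=[I,A,h,D,F,E,C,G,H]
After op 8 (rotate(+3)): offset=2, physical=[A,h,D,F,E,C,G,H,I], logical=[D,F,E,C,G,H,I,A,h]
After op 9 (rotate(+1)): offset=3, physical=[A,h,D,F,E,C,G,H,I], logical=[F,E,C,G,H,I,A,h,D]
After op 10 (rotate(+1)): offset=4, physical=[A,h,D,F,E,C,G,H,I], logical=[E,C,G,H,I,A,h,D,F]
After op 11 (swap(8, 3)): offset=4, physical=[A,h,D,H,E,C,G,F,I], logical=[E,C,G,F,I,A,h,D,H]

Answer: E,C,G,F,I,A,h,D,H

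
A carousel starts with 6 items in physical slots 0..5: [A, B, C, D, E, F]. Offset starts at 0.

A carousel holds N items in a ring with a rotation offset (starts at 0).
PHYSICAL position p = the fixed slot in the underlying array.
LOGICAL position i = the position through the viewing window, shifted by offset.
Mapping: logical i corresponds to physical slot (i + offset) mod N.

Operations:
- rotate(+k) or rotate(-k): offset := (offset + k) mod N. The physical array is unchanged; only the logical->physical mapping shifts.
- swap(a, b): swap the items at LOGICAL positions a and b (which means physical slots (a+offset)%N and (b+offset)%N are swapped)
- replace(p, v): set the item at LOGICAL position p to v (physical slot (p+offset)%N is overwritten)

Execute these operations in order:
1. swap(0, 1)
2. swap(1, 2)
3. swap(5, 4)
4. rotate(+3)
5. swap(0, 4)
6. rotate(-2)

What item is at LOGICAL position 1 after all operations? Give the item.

After op 1 (swap(0, 1)): offset=0, physical=[B,A,C,D,E,F], logical=[B,A,C,D,E,F]
After op 2 (swap(1, 2)): offset=0, physical=[B,C,A,D,E,F], logical=[B,C,A,D,E,F]
After op 3 (swap(5, 4)): offset=0, physical=[B,C,A,D,F,E], logical=[B,C,A,D,F,E]
After op 4 (rotate(+3)): offset=3, physical=[B,C,A,D,F,E], logical=[D,F,E,B,C,A]
After op 5 (swap(0, 4)): offset=3, physical=[B,D,A,C,F,E], logical=[C,F,E,B,D,A]
After op 6 (rotate(-2)): offset=1, physical=[B,D,A,C,F,E], logical=[D,A,C,F,E,B]

Answer: A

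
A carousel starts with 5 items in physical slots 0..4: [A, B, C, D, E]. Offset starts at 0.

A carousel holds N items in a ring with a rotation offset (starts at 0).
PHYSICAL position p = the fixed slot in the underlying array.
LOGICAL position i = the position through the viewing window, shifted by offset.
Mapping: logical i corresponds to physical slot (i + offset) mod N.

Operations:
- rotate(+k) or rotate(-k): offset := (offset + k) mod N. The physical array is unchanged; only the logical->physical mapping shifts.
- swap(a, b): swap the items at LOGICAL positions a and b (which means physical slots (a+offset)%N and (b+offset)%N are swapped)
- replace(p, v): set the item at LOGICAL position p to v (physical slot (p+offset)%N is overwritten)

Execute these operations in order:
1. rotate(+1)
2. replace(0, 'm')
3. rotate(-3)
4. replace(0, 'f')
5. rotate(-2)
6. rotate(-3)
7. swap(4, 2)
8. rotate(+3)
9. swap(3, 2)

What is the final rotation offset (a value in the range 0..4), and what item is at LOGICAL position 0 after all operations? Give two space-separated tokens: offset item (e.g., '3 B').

After op 1 (rotate(+1)): offset=1, physical=[A,B,C,D,E], logical=[B,C,D,E,A]
After op 2 (replace(0, 'm')): offset=1, physical=[A,m,C,D,E], logical=[m,C,D,E,A]
After op 3 (rotate(-3)): offset=3, physical=[A,m,C,D,E], logical=[D,E,A,m,C]
After op 4 (replace(0, 'f')): offset=3, physical=[A,m,C,f,E], logical=[f,E,A,m,C]
After op 5 (rotate(-2)): offset=1, physical=[A,m,C,f,E], logical=[m,C,f,E,A]
After op 6 (rotate(-3)): offset=3, physical=[A,m,C,f,E], logical=[f,E,A,m,C]
After op 7 (swap(4, 2)): offset=3, physical=[C,m,A,f,E], logical=[f,E,C,m,A]
After op 8 (rotate(+3)): offset=1, physical=[C,m,A,f,E], logical=[m,A,f,E,C]
After op 9 (swap(3, 2)): offset=1, physical=[C,m,A,E,f], logical=[m,A,E,f,C]

Answer: 1 m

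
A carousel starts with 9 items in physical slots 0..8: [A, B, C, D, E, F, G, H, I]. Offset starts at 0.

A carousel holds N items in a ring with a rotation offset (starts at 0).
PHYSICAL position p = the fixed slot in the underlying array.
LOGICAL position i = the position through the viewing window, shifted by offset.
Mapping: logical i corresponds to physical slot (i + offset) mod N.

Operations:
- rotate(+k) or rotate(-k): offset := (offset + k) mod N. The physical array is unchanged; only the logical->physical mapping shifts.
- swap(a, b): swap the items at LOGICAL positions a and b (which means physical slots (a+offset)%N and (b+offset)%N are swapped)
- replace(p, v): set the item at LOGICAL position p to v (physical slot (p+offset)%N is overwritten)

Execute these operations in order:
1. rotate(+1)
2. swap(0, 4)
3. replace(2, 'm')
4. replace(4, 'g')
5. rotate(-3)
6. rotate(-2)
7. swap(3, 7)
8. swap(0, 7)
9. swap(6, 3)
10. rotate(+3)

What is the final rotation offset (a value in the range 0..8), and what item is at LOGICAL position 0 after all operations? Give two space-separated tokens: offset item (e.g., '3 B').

Answer: 8 C

Derivation:
After op 1 (rotate(+1)): offset=1, physical=[A,B,C,D,E,F,G,H,I], logical=[B,C,D,E,F,G,H,I,A]
After op 2 (swap(0, 4)): offset=1, physical=[A,F,C,D,E,B,G,H,I], logical=[F,C,D,E,B,G,H,I,A]
After op 3 (replace(2, 'm')): offset=1, physical=[A,F,C,m,E,B,G,H,I], logical=[F,C,m,E,B,G,H,I,A]
After op 4 (replace(4, 'g')): offset=1, physical=[A,F,C,m,E,g,G,H,I], logical=[F,C,m,E,g,G,H,I,A]
After op 5 (rotate(-3)): offset=7, physical=[A,F,C,m,E,g,G,H,I], logical=[H,I,A,F,C,m,E,g,G]
After op 6 (rotate(-2)): offset=5, physical=[A,F,C,m,E,g,G,H,I], logical=[g,G,H,I,A,F,C,m,E]
After op 7 (swap(3, 7)): offset=5, physical=[A,F,C,I,E,g,G,H,m], logical=[g,G,H,m,A,F,C,I,E]
After op 8 (swap(0, 7)): offset=5, physical=[A,F,C,g,E,I,G,H,m], logical=[I,G,H,m,A,F,C,g,E]
After op 9 (swap(6, 3)): offset=5, physical=[A,F,m,g,E,I,G,H,C], logical=[I,G,H,C,A,F,m,g,E]
After op 10 (rotate(+3)): offset=8, physical=[A,F,m,g,E,I,G,H,C], logical=[C,A,F,m,g,E,I,G,H]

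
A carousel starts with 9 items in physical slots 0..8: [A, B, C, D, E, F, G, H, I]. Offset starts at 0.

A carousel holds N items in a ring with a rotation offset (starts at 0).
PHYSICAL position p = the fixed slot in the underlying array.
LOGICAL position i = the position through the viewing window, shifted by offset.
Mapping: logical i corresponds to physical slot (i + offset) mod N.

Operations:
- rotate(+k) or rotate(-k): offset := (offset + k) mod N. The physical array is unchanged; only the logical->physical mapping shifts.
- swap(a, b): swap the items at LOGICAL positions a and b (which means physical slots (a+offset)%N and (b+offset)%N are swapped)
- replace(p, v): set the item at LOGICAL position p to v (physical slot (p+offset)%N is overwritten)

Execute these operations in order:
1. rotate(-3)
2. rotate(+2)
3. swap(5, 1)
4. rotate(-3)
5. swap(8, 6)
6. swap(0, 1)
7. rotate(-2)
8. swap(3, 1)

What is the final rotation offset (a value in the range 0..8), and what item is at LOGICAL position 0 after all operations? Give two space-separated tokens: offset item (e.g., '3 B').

After op 1 (rotate(-3)): offset=6, physical=[A,B,C,D,E,F,G,H,I], logical=[G,H,I,A,B,C,D,E,F]
After op 2 (rotate(+2)): offset=8, physical=[A,B,C,D,E,F,G,H,I], logical=[I,A,B,C,D,E,F,G,H]
After op 3 (swap(5, 1)): offset=8, physical=[E,B,C,D,A,F,G,H,I], logical=[I,E,B,C,D,A,F,G,H]
After op 4 (rotate(-3)): offset=5, physical=[E,B,C,D,A,F,G,H,I], logical=[F,G,H,I,E,B,C,D,A]
After op 5 (swap(8, 6)): offset=5, physical=[E,B,A,D,C,F,G,H,I], logical=[F,G,H,I,E,B,A,D,C]
After op 6 (swap(0, 1)): offset=5, physical=[E,B,A,D,C,G,F,H,I], logical=[G,F,H,I,E,B,A,D,C]
After op 7 (rotate(-2)): offset=3, physical=[E,B,A,D,C,G,F,H,I], logical=[D,C,G,F,H,I,E,B,A]
After op 8 (swap(3, 1)): offset=3, physical=[E,B,A,D,F,G,C,H,I], logical=[D,F,G,C,H,I,E,B,A]

Answer: 3 D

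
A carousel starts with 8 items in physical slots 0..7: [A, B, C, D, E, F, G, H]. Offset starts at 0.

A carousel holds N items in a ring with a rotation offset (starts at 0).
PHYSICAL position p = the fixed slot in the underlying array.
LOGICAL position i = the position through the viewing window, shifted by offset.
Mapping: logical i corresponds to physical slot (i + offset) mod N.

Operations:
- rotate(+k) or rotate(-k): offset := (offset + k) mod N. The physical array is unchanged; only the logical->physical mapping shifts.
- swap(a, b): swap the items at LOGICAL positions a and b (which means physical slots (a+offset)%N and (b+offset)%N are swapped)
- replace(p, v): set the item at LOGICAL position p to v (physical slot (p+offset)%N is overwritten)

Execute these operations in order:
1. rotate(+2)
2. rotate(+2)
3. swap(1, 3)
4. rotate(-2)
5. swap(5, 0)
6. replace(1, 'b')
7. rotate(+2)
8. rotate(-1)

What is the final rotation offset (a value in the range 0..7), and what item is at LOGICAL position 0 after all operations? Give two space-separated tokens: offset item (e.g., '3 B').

Answer: 3 b

Derivation:
After op 1 (rotate(+2)): offset=2, physical=[A,B,C,D,E,F,G,H], logical=[C,D,E,F,G,H,A,B]
After op 2 (rotate(+2)): offset=4, physical=[A,B,C,D,E,F,G,H], logical=[E,F,G,H,A,B,C,D]
After op 3 (swap(1, 3)): offset=4, physical=[A,B,C,D,E,H,G,F], logical=[E,H,G,F,A,B,C,D]
After op 4 (rotate(-2)): offset=2, physical=[A,B,C,D,E,H,G,F], logical=[C,D,E,H,G,F,A,B]
After op 5 (swap(5, 0)): offset=2, physical=[A,B,F,D,E,H,G,C], logical=[F,D,E,H,G,C,A,B]
After op 6 (replace(1, 'b')): offset=2, physical=[A,B,F,b,E,H,G,C], logical=[F,b,E,H,G,C,A,B]
After op 7 (rotate(+2)): offset=4, physical=[A,B,F,b,E,H,G,C], logical=[E,H,G,C,A,B,F,b]
After op 8 (rotate(-1)): offset=3, physical=[A,B,F,b,E,H,G,C], logical=[b,E,H,G,C,A,B,F]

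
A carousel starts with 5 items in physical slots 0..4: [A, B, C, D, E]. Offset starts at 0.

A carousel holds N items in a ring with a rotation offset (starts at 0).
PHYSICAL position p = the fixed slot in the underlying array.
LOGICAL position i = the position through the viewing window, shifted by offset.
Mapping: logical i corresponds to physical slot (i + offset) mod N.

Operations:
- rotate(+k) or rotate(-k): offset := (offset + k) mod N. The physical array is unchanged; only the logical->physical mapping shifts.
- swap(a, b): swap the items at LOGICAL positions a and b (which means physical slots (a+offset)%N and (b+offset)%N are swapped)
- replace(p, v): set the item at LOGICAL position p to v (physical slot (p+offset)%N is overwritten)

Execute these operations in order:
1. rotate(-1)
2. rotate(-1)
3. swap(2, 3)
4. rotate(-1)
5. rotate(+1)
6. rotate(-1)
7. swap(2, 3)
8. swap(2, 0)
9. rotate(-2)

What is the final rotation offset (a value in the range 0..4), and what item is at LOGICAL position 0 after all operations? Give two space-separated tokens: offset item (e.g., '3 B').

Answer: 0 E

Derivation:
After op 1 (rotate(-1)): offset=4, physical=[A,B,C,D,E], logical=[E,A,B,C,D]
After op 2 (rotate(-1)): offset=3, physical=[A,B,C,D,E], logical=[D,E,A,B,C]
After op 3 (swap(2, 3)): offset=3, physical=[B,A,C,D,E], logical=[D,E,B,A,C]
After op 4 (rotate(-1)): offset=2, physical=[B,A,C,D,E], logical=[C,D,E,B,A]
After op 5 (rotate(+1)): offset=3, physical=[B,A,C,D,E], logical=[D,E,B,A,C]
After op 6 (rotate(-1)): offset=2, physical=[B,A,C,D,E], logical=[C,D,E,B,A]
After op 7 (swap(2, 3)): offset=2, physical=[E,A,C,D,B], logical=[C,D,B,E,A]
After op 8 (swap(2, 0)): offset=2, physical=[E,A,B,D,C], logical=[B,D,C,E,A]
After op 9 (rotate(-2)): offset=0, physical=[E,A,B,D,C], logical=[E,A,B,D,C]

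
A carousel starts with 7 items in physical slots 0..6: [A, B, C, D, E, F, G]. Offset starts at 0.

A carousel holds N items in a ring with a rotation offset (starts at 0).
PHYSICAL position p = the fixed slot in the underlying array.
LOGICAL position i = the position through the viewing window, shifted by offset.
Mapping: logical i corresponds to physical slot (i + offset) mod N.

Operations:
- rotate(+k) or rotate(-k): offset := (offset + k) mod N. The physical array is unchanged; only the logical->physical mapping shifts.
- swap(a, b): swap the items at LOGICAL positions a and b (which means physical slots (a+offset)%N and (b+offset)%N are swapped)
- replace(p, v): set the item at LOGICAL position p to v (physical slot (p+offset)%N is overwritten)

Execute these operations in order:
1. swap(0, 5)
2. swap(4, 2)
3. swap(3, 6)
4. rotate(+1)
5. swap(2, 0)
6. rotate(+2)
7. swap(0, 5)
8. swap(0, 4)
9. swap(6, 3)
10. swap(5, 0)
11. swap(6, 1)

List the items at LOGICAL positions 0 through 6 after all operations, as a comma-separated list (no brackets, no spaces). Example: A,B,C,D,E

After op 1 (swap(0, 5)): offset=0, physical=[F,B,C,D,E,A,G], logical=[F,B,C,D,E,A,G]
After op 2 (swap(4, 2)): offset=0, physical=[F,B,E,D,C,A,G], logical=[F,B,E,D,C,A,G]
After op 3 (swap(3, 6)): offset=0, physical=[F,B,E,G,C,A,D], logical=[F,B,E,G,C,A,D]
After op 4 (rotate(+1)): offset=1, physical=[F,B,E,G,C,A,D], logical=[B,E,G,C,A,D,F]
After op 5 (swap(2, 0)): offset=1, physical=[F,G,E,B,C,A,D], logical=[G,E,B,C,A,D,F]
After op 6 (rotate(+2)): offset=3, physical=[F,G,E,B,C,A,D], logical=[B,C,A,D,F,G,E]
After op 7 (swap(0, 5)): offset=3, physical=[F,B,E,G,C,A,D], logical=[G,C,A,D,F,B,E]
After op 8 (swap(0, 4)): offset=3, physical=[G,B,E,F,C,A,D], logical=[F,C,A,D,G,B,E]
After op 9 (swap(6, 3)): offset=3, physical=[G,B,D,F,C,A,E], logical=[F,C,A,E,G,B,D]
After op 10 (swap(5, 0)): offset=3, physical=[G,F,D,B,C,A,E], logical=[B,C,A,E,G,F,D]
After op 11 (swap(6, 1)): offset=3, physical=[G,F,C,B,D,A,E], logical=[B,D,A,E,G,F,C]

Answer: B,D,A,E,G,F,C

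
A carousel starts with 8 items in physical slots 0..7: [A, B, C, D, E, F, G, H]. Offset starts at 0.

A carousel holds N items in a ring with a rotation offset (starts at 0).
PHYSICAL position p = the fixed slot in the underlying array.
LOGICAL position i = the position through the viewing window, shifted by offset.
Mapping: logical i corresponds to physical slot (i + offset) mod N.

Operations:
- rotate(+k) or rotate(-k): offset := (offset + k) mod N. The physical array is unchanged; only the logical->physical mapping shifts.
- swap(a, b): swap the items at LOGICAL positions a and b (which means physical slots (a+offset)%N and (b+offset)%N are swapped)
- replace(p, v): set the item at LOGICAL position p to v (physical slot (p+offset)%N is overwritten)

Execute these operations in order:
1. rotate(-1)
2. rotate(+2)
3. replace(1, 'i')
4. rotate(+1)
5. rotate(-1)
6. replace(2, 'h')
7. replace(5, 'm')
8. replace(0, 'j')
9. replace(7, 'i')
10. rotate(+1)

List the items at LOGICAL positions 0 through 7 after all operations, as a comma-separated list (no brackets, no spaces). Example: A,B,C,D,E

After op 1 (rotate(-1)): offset=7, physical=[A,B,C,D,E,F,G,H], logical=[H,A,B,C,D,E,F,G]
After op 2 (rotate(+2)): offset=1, physical=[A,B,C,D,E,F,G,H], logical=[B,C,D,E,F,G,H,A]
After op 3 (replace(1, 'i')): offset=1, physical=[A,B,i,D,E,F,G,H], logical=[B,i,D,E,F,G,H,A]
After op 4 (rotate(+1)): offset=2, physical=[A,B,i,D,E,F,G,H], logical=[i,D,E,F,G,H,A,B]
After op 5 (rotate(-1)): offset=1, physical=[A,B,i,D,E,F,G,H], logical=[B,i,D,E,F,G,H,A]
After op 6 (replace(2, 'h')): offset=1, physical=[A,B,i,h,E,F,G,H], logical=[B,i,h,E,F,G,H,A]
After op 7 (replace(5, 'm')): offset=1, physical=[A,B,i,h,E,F,m,H], logical=[B,i,h,E,F,m,H,A]
After op 8 (replace(0, 'j')): offset=1, physical=[A,j,i,h,E,F,m,H], logical=[j,i,h,E,F,m,H,A]
After op 9 (replace(7, 'i')): offset=1, physical=[i,j,i,h,E,F,m,H], logical=[j,i,h,E,F,m,H,i]
After op 10 (rotate(+1)): offset=2, physical=[i,j,i,h,E,F,m,H], logical=[i,h,E,F,m,H,i,j]

Answer: i,h,E,F,m,H,i,j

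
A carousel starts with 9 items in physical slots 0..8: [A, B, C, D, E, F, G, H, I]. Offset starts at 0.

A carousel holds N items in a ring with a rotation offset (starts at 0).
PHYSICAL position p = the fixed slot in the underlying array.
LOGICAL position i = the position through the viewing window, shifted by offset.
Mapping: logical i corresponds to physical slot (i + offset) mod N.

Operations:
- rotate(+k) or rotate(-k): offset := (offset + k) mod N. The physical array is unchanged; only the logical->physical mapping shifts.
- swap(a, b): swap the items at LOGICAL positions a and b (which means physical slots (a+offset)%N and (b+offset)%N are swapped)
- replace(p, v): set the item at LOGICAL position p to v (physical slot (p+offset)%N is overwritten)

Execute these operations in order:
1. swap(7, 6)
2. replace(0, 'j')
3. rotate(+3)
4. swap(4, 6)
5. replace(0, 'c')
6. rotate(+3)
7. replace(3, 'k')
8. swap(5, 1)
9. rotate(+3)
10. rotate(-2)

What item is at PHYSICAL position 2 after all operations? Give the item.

After op 1 (swap(7, 6)): offset=0, physical=[A,B,C,D,E,F,H,G,I], logical=[A,B,C,D,E,F,H,G,I]
After op 2 (replace(0, 'j')): offset=0, physical=[j,B,C,D,E,F,H,G,I], logical=[j,B,C,D,E,F,H,G,I]
After op 3 (rotate(+3)): offset=3, physical=[j,B,C,D,E,F,H,G,I], logical=[D,E,F,H,G,I,j,B,C]
After op 4 (swap(4, 6)): offset=3, physical=[G,B,C,D,E,F,H,j,I], logical=[D,E,F,H,j,I,G,B,C]
After op 5 (replace(0, 'c')): offset=3, physical=[G,B,C,c,E,F,H,j,I], logical=[c,E,F,H,j,I,G,B,C]
After op 6 (rotate(+3)): offset=6, physical=[G,B,C,c,E,F,H,j,I], logical=[H,j,I,G,B,C,c,E,F]
After op 7 (replace(3, 'k')): offset=6, physical=[k,B,C,c,E,F,H,j,I], logical=[H,j,I,k,B,C,c,E,F]
After op 8 (swap(5, 1)): offset=6, physical=[k,B,j,c,E,F,H,C,I], logical=[H,C,I,k,B,j,c,E,F]
After op 9 (rotate(+3)): offset=0, physical=[k,B,j,c,E,F,H,C,I], logical=[k,B,j,c,E,F,H,C,I]
After op 10 (rotate(-2)): offset=7, physical=[k,B,j,c,E,F,H,C,I], logical=[C,I,k,B,j,c,E,F,H]

Answer: j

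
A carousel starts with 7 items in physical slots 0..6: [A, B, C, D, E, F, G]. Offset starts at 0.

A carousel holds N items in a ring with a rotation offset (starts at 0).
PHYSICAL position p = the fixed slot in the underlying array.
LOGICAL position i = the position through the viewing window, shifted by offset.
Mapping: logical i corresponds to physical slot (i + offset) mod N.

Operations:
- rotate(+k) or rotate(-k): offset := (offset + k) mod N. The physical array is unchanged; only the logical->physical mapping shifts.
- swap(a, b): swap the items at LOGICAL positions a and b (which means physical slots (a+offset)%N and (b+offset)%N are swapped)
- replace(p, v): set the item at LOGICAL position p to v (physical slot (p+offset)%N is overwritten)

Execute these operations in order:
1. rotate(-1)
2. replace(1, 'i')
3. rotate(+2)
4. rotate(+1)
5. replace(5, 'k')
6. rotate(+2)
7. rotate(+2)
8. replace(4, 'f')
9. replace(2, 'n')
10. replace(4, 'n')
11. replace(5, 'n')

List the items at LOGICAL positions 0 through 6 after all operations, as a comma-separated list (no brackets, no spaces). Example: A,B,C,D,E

Answer: G,k,n,C,n,n,F

Derivation:
After op 1 (rotate(-1)): offset=6, physical=[A,B,C,D,E,F,G], logical=[G,A,B,C,D,E,F]
After op 2 (replace(1, 'i')): offset=6, physical=[i,B,C,D,E,F,G], logical=[G,i,B,C,D,E,F]
After op 3 (rotate(+2)): offset=1, physical=[i,B,C,D,E,F,G], logical=[B,C,D,E,F,G,i]
After op 4 (rotate(+1)): offset=2, physical=[i,B,C,D,E,F,G], logical=[C,D,E,F,G,i,B]
After op 5 (replace(5, 'k')): offset=2, physical=[k,B,C,D,E,F,G], logical=[C,D,E,F,G,k,B]
After op 6 (rotate(+2)): offset=4, physical=[k,B,C,D,E,F,G], logical=[E,F,G,k,B,C,D]
After op 7 (rotate(+2)): offset=6, physical=[k,B,C,D,E,F,G], logical=[G,k,B,C,D,E,F]
After op 8 (replace(4, 'f')): offset=6, physical=[k,B,C,f,E,F,G], logical=[G,k,B,C,f,E,F]
After op 9 (replace(2, 'n')): offset=6, physical=[k,n,C,f,E,F,G], logical=[G,k,n,C,f,E,F]
After op 10 (replace(4, 'n')): offset=6, physical=[k,n,C,n,E,F,G], logical=[G,k,n,C,n,E,F]
After op 11 (replace(5, 'n')): offset=6, physical=[k,n,C,n,n,F,G], logical=[G,k,n,C,n,n,F]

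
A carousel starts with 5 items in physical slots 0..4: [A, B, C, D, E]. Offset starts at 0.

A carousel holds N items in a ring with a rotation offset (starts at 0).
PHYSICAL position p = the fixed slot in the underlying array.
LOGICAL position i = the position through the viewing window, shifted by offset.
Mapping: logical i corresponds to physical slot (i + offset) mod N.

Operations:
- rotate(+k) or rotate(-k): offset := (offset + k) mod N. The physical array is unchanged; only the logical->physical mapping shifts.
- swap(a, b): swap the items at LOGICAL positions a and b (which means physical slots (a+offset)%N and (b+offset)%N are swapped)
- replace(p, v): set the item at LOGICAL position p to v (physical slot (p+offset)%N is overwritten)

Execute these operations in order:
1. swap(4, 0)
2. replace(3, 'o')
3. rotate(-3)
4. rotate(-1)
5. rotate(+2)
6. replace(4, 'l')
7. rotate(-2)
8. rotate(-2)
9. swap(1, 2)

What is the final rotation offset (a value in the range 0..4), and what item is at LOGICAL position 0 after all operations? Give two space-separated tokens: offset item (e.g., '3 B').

After op 1 (swap(4, 0)): offset=0, physical=[E,B,C,D,A], logical=[E,B,C,D,A]
After op 2 (replace(3, 'o')): offset=0, physical=[E,B,C,o,A], logical=[E,B,C,o,A]
After op 3 (rotate(-3)): offset=2, physical=[E,B,C,o,A], logical=[C,o,A,E,B]
After op 4 (rotate(-1)): offset=1, physical=[E,B,C,o,A], logical=[B,C,o,A,E]
After op 5 (rotate(+2)): offset=3, physical=[E,B,C,o,A], logical=[o,A,E,B,C]
After op 6 (replace(4, 'l')): offset=3, physical=[E,B,l,o,A], logical=[o,A,E,B,l]
After op 7 (rotate(-2)): offset=1, physical=[E,B,l,o,A], logical=[B,l,o,A,E]
After op 8 (rotate(-2)): offset=4, physical=[E,B,l,o,A], logical=[A,E,B,l,o]
After op 9 (swap(1, 2)): offset=4, physical=[B,E,l,o,A], logical=[A,B,E,l,o]

Answer: 4 A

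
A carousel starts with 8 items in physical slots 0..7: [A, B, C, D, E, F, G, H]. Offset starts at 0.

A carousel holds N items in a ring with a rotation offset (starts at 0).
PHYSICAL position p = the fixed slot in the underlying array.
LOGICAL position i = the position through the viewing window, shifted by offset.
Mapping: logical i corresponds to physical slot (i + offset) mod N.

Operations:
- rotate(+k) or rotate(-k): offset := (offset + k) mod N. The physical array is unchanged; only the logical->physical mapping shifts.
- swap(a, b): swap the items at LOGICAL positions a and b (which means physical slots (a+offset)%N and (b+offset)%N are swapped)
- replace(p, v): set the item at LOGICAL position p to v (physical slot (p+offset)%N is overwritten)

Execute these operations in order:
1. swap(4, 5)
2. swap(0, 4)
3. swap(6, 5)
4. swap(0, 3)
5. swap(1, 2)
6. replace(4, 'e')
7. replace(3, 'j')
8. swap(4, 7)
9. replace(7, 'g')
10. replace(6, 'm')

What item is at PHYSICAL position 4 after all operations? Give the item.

Answer: H

Derivation:
After op 1 (swap(4, 5)): offset=0, physical=[A,B,C,D,F,E,G,H], logical=[A,B,C,D,F,E,G,H]
After op 2 (swap(0, 4)): offset=0, physical=[F,B,C,D,A,E,G,H], logical=[F,B,C,D,A,E,G,H]
After op 3 (swap(6, 5)): offset=0, physical=[F,B,C,D,A,G,E,H], logical=[F,B,C,D,A,G,E,H]
After op 4 (swap(0, 3)): offset=0, physical=[D,B,C,F,A,G,E,H], logical=[D,B,C,F,A,G,E,H]
After op 5 (swap(1, 2)): offset=0, physical=[D,C,B,F,A,G,E,H], logical=[D,C,B,F,A,G,E,H]
After op 6 (replace(4, 'e')): offset=0, physical=[D,C,B,F,e,G,E,H], logical=[D,C,B,F,e,G,E,H]
After op 7 (replace(3, 'j')): offset=0, physical=[D,C,B,j,e,G,E,H], logical=[D,C,B,j,e,G,E,H]
After op 8 (swap(4, 7)): offset=0, physical=[D,C,B,j,H,G,E,e], logical=[D,C,B,j,H,G,E,e]
After op 9 (replace(7, 'g')): offset=0, physical=[D,C,B,j,H,G,E,g], logical=[D,C,B,j,H,G,E,g]
After op 10 (replace(6, 'm')): offset=0, physical=[D,C,B,j,H,G,m,g], logical=[D,C,B,j,H,G,m,g]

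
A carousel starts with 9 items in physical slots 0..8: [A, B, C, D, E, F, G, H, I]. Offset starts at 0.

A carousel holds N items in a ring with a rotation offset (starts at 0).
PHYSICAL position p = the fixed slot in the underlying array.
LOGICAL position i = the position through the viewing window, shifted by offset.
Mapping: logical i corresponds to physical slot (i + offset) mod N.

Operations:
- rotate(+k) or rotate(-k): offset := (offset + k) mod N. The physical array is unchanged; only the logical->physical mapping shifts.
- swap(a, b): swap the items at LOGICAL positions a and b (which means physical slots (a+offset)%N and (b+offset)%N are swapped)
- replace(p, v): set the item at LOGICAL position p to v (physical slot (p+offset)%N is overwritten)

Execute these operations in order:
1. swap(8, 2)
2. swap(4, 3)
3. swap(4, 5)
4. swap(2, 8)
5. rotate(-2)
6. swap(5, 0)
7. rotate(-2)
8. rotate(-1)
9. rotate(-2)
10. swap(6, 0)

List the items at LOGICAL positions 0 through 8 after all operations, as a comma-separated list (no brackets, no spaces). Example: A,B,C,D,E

Answer: I,H,F,D,G,E,C,A,B

Derivation:
After op 1 (swap(8, 2)): offset=0, physical=[A,B,I,D,E,F,G,H,C], logical=[A,B,I,D,E,F,G,H,C]
After op 2 (swap(4, 3)): offset=0, physical=[A,B,I,E,D,F,G,H,C], logical=[A,B,I,E,D,F,G,H,C]
After op 3 (swap(4, 5)): offset=0, physical=[A,B,I,E,F,D,G,H,C], logical=[A,B,I,E,F,D,G,H,C]
After op 4 (swap(2, 8)): offset=0, physical=[A,B,C,E,F,D,G,H,I], logical=[A,B,C,E,F,D,G,H,I]
After op 5 (rotate(-2)): offset=7, physical=[A,B,C,E,F,D,G,H,I], logical=[H,I,A,B,C,E,F,D,G]
After op 6 (swap(5, 0)): offset=7, physical=[A,B,C,H,F,D,G,E,I], logical=[E,I,A,B,C,H,F,D,G]
After op 7 (rotate(-2)): offset=5, physical=[A,B,C,H,F,D,G,E,I], logical=[D,G,E,I,A,B,C,H,F]
After op 8 (rotate(-1)): offset=4, physical=[A,B,C,H,F,D,G,E,I], logical=[F,D,G,E,I,A,B,C,H]
After op 9 (rotate(-2)): offset=2, physical=[A,B,C,H,F,D,G,E,I], logical=[C,H,F,D,G,E,I,A,B]
After op 10 (swap(6, 0)): offset=2, physical=[A,B,I,H,F,D,G,E,C], logical=[I,H,F,D,G,E,C,A,B]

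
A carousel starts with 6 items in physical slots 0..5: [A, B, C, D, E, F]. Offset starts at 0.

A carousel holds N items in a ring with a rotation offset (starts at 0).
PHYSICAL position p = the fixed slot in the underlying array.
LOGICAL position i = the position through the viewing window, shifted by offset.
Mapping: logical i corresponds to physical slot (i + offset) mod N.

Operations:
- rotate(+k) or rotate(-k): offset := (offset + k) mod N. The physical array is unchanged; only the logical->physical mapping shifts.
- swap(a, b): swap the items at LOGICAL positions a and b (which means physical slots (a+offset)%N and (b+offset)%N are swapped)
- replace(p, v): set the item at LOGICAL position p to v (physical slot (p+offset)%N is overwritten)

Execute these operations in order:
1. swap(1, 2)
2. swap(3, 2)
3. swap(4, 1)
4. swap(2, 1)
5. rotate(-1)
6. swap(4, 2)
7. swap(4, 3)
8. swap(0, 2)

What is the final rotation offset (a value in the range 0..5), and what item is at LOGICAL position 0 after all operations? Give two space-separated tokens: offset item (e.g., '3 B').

After op 1 (swap(1, 2)): offset=0, physical=[A,C,B,D,E,F], logical=[A,C,B,D,E,F]
After op 2 (swap(3, 2)): offset=0, physical=[A,C,D,B,E,F], logical=[A,C,D,B,E,F]
After op 3 (swap(4, 1)): offset=0, physical=[A,E,D,B,C,F], logical=[A,E,D,B,C,F]
After op 4 (swap(2, 1)): offset=0, physical=[A,D,E,B,C,F], logical=[A,D,E,B,C,F]
After op 5 (rotate(-1)): offset=5, physical=[A,D,E,B,C,F], logical=[F,A,D,E,B,C]
After op 6 (swap(4, 2)): offset=5, physical=[A,B,E,D,C,F], logical=[F,A,B,E,D,C]
After op 7 (swap(4, 3)): offset=5, physical=[A,B,D,E,C,F], logical=[F,A,B,D,E,C]
After op 8 (swap(0, 2)): offset=5, physical=[A,F,D,E,C,B], logical=[B,A,F,D,E,C]

Answer: 5 B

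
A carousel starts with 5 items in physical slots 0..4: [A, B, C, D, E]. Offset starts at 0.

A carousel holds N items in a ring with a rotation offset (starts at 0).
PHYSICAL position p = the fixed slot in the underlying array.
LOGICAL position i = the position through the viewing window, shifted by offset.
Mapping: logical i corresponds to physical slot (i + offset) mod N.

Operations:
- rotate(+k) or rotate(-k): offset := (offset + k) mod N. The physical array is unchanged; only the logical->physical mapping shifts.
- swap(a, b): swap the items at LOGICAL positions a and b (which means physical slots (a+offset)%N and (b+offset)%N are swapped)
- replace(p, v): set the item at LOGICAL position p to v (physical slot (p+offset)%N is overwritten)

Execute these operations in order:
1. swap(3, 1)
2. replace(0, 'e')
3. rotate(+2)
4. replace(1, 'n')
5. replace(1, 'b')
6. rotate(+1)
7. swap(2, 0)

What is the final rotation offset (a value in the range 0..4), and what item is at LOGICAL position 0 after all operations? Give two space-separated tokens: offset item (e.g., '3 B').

After op 1 (swap(3, 1)): offset=0, physical=[A,D,C,B,E], logical=[A,D,C,B,E]
After op 2 (replace(0, 'e')): offset=0, physical=[e,D,C,B,E], logical=[e,D,C,B,E]
After op 3 (rotate(+2)): offset=2, physical=[e,D,C,B,E], logical=[C,B,E,e,D]
After op 4 (replace(1, 'n')): offset=2, physical=[e,D,C,n,E], logical=[C,n,E,e,D]
After op 5 (replace(1, 'b')): offset=2, physical=[e,D,C,b,E], logical=[C,b,E,e,D]
After op 6 (rotate(+1)): offset=3, physical=[e,D,C,b,E], logical=[b,E,e,D,C]
After op 7 (swap(2, 0)): offset=3, physical=[b,D,C,e,E], logical=[e,E,b,D,C]

Answer: 3 e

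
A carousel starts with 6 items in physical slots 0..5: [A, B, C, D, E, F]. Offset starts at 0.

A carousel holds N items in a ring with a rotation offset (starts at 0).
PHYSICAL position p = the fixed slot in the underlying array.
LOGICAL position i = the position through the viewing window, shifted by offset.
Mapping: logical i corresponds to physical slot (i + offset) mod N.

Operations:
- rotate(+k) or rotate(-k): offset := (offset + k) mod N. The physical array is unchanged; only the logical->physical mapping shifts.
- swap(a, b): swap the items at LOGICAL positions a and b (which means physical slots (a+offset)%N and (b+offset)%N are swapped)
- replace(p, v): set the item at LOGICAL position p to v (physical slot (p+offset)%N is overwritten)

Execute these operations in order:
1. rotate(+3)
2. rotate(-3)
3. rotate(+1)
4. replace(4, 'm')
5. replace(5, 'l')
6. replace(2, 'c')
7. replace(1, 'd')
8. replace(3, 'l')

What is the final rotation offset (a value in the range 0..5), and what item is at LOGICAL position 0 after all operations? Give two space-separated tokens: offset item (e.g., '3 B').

Answer: 1 B

Derivation:
After op 1 (rotate(+3)): offset=3, physical=[A,B,C,D,E,F], logical=[D,E,F,A,B,C]
After op 2 (rotate(-3)): offset=0, physical=[A,B,C,D,E,F], logical=[A,B,C,D,E,F]
After op 3 (rotate(+1)): offset=1, physical=[A,B,C,D,E,F], logical=[B,C,D,E,F,A]
After op 4 (replace(4, 'm')): offset=1, physical=[A,B,C,D,E,m], logical=[B,C,D,E,m,A]
After op 5 (replace(5, 'l')): offset=1, physical=[l,B,C,D,E,m], logical=[B,C,D,E,m,l]
After op 6 (replace(2, 'c')): offset=1, physical=[l,B,C,c,E,m], logical=[B,C,c,E,m,l]
After op 7 (replace(1, 'd')): offset=1, physical=[l,B,d,c,E,m], logical=[B,d,c,E,m,l]
After op 8 (replace(3, 'l')): offset=1, physical=[l,B,d,c,l,m], logical=[B,d,c,l,m,l]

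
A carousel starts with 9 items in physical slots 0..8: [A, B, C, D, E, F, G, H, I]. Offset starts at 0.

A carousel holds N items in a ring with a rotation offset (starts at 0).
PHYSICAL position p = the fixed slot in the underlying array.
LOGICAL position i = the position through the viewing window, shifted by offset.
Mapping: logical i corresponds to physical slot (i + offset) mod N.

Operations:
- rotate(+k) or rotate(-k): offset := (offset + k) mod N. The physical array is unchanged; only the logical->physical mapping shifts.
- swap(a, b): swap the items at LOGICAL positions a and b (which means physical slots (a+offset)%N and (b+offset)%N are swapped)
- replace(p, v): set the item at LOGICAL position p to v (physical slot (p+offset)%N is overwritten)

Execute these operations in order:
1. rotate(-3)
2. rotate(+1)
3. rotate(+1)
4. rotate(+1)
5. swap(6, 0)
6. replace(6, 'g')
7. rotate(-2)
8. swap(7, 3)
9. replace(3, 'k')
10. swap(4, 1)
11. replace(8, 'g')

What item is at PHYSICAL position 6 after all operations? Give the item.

Answer: g

Derivation:
After op 1 (rotate(-3)): offset=6, physical=[A,B,C,D,E,F,G,H,I], logical=[G,H,I,A,B,C,D,E,F]
After op 2 (rotate(+1)): offset=7, physical=[A,B,C,D,E,F,G,H,I], logical=[H,I,A,B,C,D,E,F,G]
After op 3 (rotate(+1)): offset=8, physical=[A,B,C,D,E,F,G,H,I], logical=[I,A,B,C,D,E,F,G,H]
After op 4 (rotate(+1)): offset=0, physical=[A,B,C,D,E,F,G,H,I], logical=[A,B,C,D,E,F,G,H,I]
After op 5 (swap(6, 0)): offset=0, physical=[G,B,C,D,E,F,A,H,I], logical=[G,B,C,D,E,F,A,H,I]
After op 6 (replace(6, 'g')): offset=0, physical=[G,B,C,D,E,F,g,H,I], logical=[G,B,C,D,E,F,g,H,I]
After op 7 (rotate(-2)): offset=7, physical=[G,B,C,D,E,F,g,H,I], logical=[H,I,G,B,C,D,E,F,g]
After op 8 (swap(7, 3)): offset=7, physical=[G,F,C,D,E,B,g,H,I], logical=[H,I,G,F,C,D,E,B,g]
After op 9 (replace(3, 'k')): offset=7, physical=[G,k,C,D,E,B,g,H,I], logical=[H,I,G,k,C,D,E,B,g]
After op 10 (swap(4, 1)): offset=7, physical=[G,k,I,D,E,B,g,H,C], logical=[H,C,G,k,I,D,E,B,g]
After op 11 (replace(8, 'g')): offset=7, physical=[G,k,I,D,E,B,g,H,C], logical=[H,C,G,k,I,D,E,B,g]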